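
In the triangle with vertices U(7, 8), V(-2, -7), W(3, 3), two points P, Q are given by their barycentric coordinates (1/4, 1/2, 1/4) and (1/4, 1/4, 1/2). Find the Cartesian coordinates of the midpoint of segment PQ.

(17/8, 1/2)

Barycentric coordinates of the midpoint are the average: (1/4, 3/8, 3/8).
Converting: (1/4)·U + (3/8)·V + (3/8)·W = (17/8, 1/2).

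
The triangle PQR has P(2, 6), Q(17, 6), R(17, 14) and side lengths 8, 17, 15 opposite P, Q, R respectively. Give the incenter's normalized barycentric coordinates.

(1/5, 17/40, 3/8)

The incenter has barycentric coordinates proportional to the opposite side lengths: (8 : 17 : 15).
Normalizing by 8+17+15 = 40 gives (1/5, 17/40, 3/8).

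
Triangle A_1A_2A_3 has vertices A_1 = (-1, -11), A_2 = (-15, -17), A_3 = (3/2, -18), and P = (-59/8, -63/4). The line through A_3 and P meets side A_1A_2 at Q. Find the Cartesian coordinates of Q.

Barycentric coordinates of P with respect to A_1A_2A_3: (1/4, 1/2, 1/4).
On side A_1A_2 the A_3-coordinate is zero; dropping P's A_3-weight 1/4 and renormalizing the remaining 1/4 : 1/2 gives weights 1/3, 2/3 on A_1, A_2.
Q = (1/3)·(-1, -11) + (2/3)·(-15, -17) = (-31/3, -15).

(-31/3, -15)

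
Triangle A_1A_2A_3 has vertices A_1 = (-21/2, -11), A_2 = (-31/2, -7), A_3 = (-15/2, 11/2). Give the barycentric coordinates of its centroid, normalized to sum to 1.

(1/3, 1/3, 1/3)

The centroid is the average of the vertices, so each weight is 1/3.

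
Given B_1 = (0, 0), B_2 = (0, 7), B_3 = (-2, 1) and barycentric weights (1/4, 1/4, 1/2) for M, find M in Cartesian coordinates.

M = (1/4)·B_1 + (1/4)·B_2 + (1/2)·B_3.
x-coordinate: (1/4)·0 + (1/4)·0 + (1/2)·(-2) = -1.
y-coordinate: (1/4)·0 + (1/4)·7 + (1/2)·1 = 9/4.

(-1, 9/4)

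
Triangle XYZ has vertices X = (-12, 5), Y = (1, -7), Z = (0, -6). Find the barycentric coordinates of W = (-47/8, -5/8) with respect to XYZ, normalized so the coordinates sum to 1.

Signed area of the reference triangle: [XYZ] = ½·((-12)·(-7−(-6)) + 1·(-6−5) + 0·(5−(-7))) = ½·(12 − 11 + 0) = 1/2.
[WYZ] = ½·((-47/8)·(-7−(-6)) + 1·(-6−(-5/8)) + 0·(-5/8−(-7))) = ½·(47/8 − 43/8 + 0) = 1/4, so the X-coordinate is (1/4)/(1/2) = 1/2.
[XWZ] = ½·((-12)·(-5/8−(-6)) + (-47/8)·(-6−5) + 0·(5−(-5/8))) = ½·(-129/2 + 517/8 + 0) = 1/16, so the Y-coordinate is 1/8.
[XYW] = ½·((-12)·(-7−(-5/8)) + 1·(-5/8−5) + (-47/8)·(5−(-7))) = ½·(153/2 − 45/8 − 141/2) = 3/16, so the Z-coordinate is 3/8.
Check: 1/2 + 1/8 + 3/8 = 1.

(1/2, 1/8, 3/8)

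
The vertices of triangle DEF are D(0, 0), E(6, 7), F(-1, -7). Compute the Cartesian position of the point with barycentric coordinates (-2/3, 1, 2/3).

(16/3, 7/3)

G = (-2/3)·D + 1·E + (2/3)·F.
x-coordinate: (-2/3)·0 + 1·6 + (2/3)·(-1) = 16/3.
y-coordinate: (-2/3)·0 + 1·7 + (2/3)·(-7) = 7/3.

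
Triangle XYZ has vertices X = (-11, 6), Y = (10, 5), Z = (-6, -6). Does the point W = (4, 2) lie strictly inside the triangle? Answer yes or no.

Barycentric coordinates of W: (18/247, 160/247, 69/247).
The three coordinates are positive, positive, positive; a point is interior exactly when all three are positive.

yes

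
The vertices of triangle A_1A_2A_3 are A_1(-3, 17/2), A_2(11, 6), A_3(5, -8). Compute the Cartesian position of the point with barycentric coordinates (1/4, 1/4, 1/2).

(9/2, -3/8)

P = (1/4)·A_1 + (1/4)·A_2 + (1/2)·A_3.
x-coordinate: (1/4)·(-3) + (1/4)·11 + (1/2)·5 = 9/2.
y-coordinate: (1/4)·(17/2) + (1/4)·6 + (1/2)·(-8) = -3/8.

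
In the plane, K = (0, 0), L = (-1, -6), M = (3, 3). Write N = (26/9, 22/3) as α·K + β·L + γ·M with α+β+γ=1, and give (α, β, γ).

Signed area of the reference triangle: [KLM] = ½·(0·(-6−3) + (-1)·(3−0) + 3·(0−(-6))) = ½·(0 − 3 + 18) = 15/2.
[NLM] = ½·((26/9)·(-6−3) + (-1)·(3−(22/3)) + 3·(22/3−(-6))) = ½·(-26 + 13/3 + 40) = 55/6, so the K-coordinate is (55/6)/(15/2) = 11/9.
[KNM] = ½·(0·(22/3−3) + (26/9)·(3−0) + 3·(0−(22/3))) = ½·(0 + 26/3 − 22) = -20/3, so the L-coordinate is -8/9.
[KLN] = ½·(0·(-6−(22/3)) + (-1)·(22/3−0) + (26/9)·(0−(-6))) = ½·(0 − 22/3 + 52/3) = 5, so the M-coordinate is 2/3.
Check: 11/9 − 8/9 + 2/3 = 1.

(11/9, -8/9, 2/3)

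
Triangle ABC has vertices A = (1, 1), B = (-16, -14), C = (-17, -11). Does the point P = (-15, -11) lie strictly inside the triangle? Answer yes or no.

Barycentric coordinates of P: (1/11, 4/11, 6/11).
The three coordinates are positive, positive, positive; a point is interior exactly when all three are positive.

yes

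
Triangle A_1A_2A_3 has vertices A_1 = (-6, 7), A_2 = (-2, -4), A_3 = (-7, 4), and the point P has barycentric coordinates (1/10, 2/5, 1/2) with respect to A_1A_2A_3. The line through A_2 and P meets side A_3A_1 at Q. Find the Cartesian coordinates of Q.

(-41/6, 9/2)

Line A_2P meets A_3A_1 where the A_2-coordinate vanishes; zeroing P's A_2-weight and renormalizing leaves A_3, A_1-weights 1/2 : 1/10 → (5/6, 1/6).
So Q = (5/6)·A_3 + (1/6)·A_1 = (-41/6, 9/2).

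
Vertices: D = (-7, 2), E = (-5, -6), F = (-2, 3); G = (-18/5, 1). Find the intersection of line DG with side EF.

(-11/4, 3/4)

Barycentric coordinates of G with respect to DEF: (1/5, 1/5, 3/5).
On side EF the D-coordinate is zero; dropping G's D-weight 1/5 and renormalizing the remaining 1/5 : 3/5 gives weights 1/4, 3/4 on E, F.
H = (1/4)·(-5, -6) + (3/4)·(-2, 3) = (-11/4, 3/4).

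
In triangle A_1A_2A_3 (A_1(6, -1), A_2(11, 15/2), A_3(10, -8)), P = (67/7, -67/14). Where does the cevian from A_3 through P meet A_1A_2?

(17/2, 13/4)

Barycentric coordinates of P with respect to A_1A_2A_3: (1/7, 1/7, 5/7).
On side A_1A_2 the A_3-coordinate is zero; dropping P's A_3-weight 5/7 and renormalizing the remaining 1/7 : 1/7 gives weights 1/2, 1/2 on A_1, A_2.
Q = (1/2)·(6, -1) + (1/2)·(11, 15/2) = (17/2, 13/4).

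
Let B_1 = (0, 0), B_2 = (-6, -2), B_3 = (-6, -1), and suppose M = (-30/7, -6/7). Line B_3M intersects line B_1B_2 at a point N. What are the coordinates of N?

(-2, -2/3)

Barycentric coordinates of M with respect to B_1B_2B_3: (2/7, 1/7, 4/7).
On side B_1B_2 the B_3-coordinate is zero; dropping M's B_3-weight 4/7 and renormalizing the remaining 2/7 : 1/7 gives weights 2/3, 1/3 on B_1, B_2.
N = (2/3)·(0, 0) + (1/3)·(-6, -2) = (-2, -2/3).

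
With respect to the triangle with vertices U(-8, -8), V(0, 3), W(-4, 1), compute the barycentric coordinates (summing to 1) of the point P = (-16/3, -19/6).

Signed area of the reference triangle: [UVW] = ½·((-8)·(3−1) + 0·(1−(-8)) + (-4)·(-8−3)) = ½·(-16 + 0 + 44) = 14.
[PVW] = ½·((-16/3)·(3−1) + 0·(1−(-19/6)) + (-4)·(-19/6−3)) = ½·(-32/3 + 0 + 74/3) = 7, so the U-coordinate is 7/14 = 1/2.
[UPW] = ½·((-8)·(-19/6−1) + (-16/3)·(1−(-8)) + (-4)·(-8−(-19/6))) = ½·(100/3 − 48 + 58/3) = 7/3, so the V-coordinate is 1/6.
[UVP] = ½·((-8)·(3−(-19/6)) + 0·(-19/6−(-8)) + (-16/3)·(-8−3)) = ½·(-148/3 + 0 + 176/3) = 14/3, so the W-coordinate is 1/3.

(1/2, 1/6, 1/3)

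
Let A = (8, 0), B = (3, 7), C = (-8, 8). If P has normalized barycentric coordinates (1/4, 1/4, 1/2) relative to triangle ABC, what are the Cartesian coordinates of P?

(-5/4, 23/4)

P = (1/4)·A + (1/4)·B + (1/2)·C.
x-coordinate: (1/4)·8 + (1/4)·3 + (1/2)·(-8) = -5/4.
y-coordinate: (1/4)·0 + (1/4)·7 + (1/2)·8 = 23/4.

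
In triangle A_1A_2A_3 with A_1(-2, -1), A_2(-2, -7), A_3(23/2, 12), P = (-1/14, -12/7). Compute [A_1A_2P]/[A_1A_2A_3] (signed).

1/7

[A_1A_2A_3] = ½·((-2)·(-7−12) + (-2)·(12−(-1)) + (23/2)·(-1−(-7))) = ½·(38 − 26 + 69) = 81/2.
[A_1A_2P] = ½·((-2)·(-7−(-12/7)) + (-2)·(-12/7−(-1)) + (-1/14)·(-1−(-7))) = ½·(74/7 + 10/7 − 3/7) = 81/14, so the ratio is (81/14)/(81/2) = 1/7.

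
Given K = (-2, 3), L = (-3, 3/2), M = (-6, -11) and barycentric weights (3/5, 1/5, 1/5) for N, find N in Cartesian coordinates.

(-3, -1/10)

N = (3/5)·K + (1/5)·L + (1/5)·M.
x-coordinate: (3/5)·(-2) + (1/5)·(-3) + (1/5)·(-6) = -3.
y-coordinate: (3/5)·3 + (1/5)·(3/2) + (1/5)·(-11) = -1/10.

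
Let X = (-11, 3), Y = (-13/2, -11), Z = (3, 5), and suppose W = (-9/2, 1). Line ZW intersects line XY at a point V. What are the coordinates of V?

Barycentric coordinates of W with respect to XYZ: (2/5, 1/5, 2/5).
On side XY the Z-coordinate is zero; dropping W's Z-weight 2/5 and renormalizing the remaining 2/5 : 1/5 gives weights 2/3, 1/3 on X, Y.
V = (2/3)·(-11, 3) + (1/3)·(-13/2, -11) = (-19/2, -5/3).

(-19/2, -5/3)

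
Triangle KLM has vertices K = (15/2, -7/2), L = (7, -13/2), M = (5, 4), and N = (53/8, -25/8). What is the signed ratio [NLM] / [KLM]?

[KLM] = ½·((15/2)·(-13/2−4) + 7·(4−(-7/2)) + 5·(-7/2−(-13/2))) = ½·(-315/4 + 105/2 + 15) = -45/8.
[NLM] = ½·((53/8)·(-13/2−4) + 7·(4−(-25/8)) + 5·(-25/8−(-13/2))) = ½·(-1113/16 + 399/8 + 135/8) = -45/32, so the ratio is (-45/32)/(-45/8) = 1/4.

1/4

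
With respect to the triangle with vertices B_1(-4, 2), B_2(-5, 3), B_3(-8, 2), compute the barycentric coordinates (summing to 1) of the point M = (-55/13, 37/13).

(4/13, 11/13, -2/13)

Signed area of the reference triangle: [B_1B_2B_3] = ½·((-4)·(3−2) + (-5)·(2−2) + (-8)·(2−3)) = ½·(-4 + 0 + 8) = 2.
[MB_2B_3] = ½·((-55/13)·(3−2) + (-5)·(2−(37/13)) + (-8)·(37/13−3)) = ½·(-55/13 + 55/13 + 16/13) = 8/13, so the B_1-coordinate is (8/13)/2 = 4/13.
[B_1MB_3] = ½·((-4)·(37/13−2) + (-55/13)·(2−2) + (-8)·(2−(37/13))) = ½·(-44/13 + 0 + 88/13) = 22/13, so the B_2-coordinate is 11/13.
[B_1B_2M] = ½·((-4)·(3−(37/13)) + (-5)·(37/13−2) + (-55/13)·(2−3)) = ½·(-8/13 − 55/13 + 55/13) = -4/13, so the B_3-coordinate is -2/13.
Check: 4/13 + 11/13 − 2/13 = 1.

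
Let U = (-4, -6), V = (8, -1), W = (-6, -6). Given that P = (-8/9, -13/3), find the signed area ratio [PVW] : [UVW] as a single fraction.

2/9

[UVW] = ½·((-4)·(-1−(-6)) + 8·(-6−(-6)) + (-6)·(-6−(-1))) = ½·(-20 + 0 + 30) = 5.
[PVW] = ½·((-8/9)·(-1−(-6)) + 8·(-6−(-13/3)) + (-6)·(-13/3−(-1))) = ½·(-40/9 − 40/3 + 20) = 10/9, so the ratio is (10/9)/5 = 2/9.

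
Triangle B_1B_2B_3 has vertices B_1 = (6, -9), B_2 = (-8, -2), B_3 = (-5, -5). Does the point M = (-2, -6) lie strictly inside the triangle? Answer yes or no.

Barycentric coordinates of M: (2/7, 1/21, 2/3).
The three coordinates are positive, positive, positive; a point is interior exactly when all three are positive.

yes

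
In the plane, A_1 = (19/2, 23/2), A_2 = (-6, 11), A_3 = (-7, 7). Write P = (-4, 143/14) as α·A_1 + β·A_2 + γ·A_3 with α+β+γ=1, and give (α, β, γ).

Signed area of the reference triangle: [A_1A_2A_3] = ½·((19/2)·(11−7) + (-6)·(7−(23/2)) + (-7)·(23/2−11)) = ½·(38 + 27 − 7/2) = 123/4.
[PA_2A_3] = ½·((-4)·(11−7) + (-6)·(7−(143/14)) + (-7)·(143/14−11)) = ½·(-16 + 135/7 + 11/2) = 123/28, so the A_1-coordinate is (123/28)/(123/4) = 1/7.
[A_1PA_3] = ½·((19/2)·(143/14−7) + (-4)·(7−(23/2)) + (-7)·(23/2−(143/14))) = ½·(855/28 + 18 − 9) = 1107/56, so the A_2-coordinate is 9/14.
[A_1A_2P] = ½·((19/2)·(11−(143/14)) + (-6)·(143/14−(23/2)) + (-4)·(23/2−11)) = ½·(209/28 + 54/7 − 2) = 369/56, so the A_3-coordinate is 3/14.
Check: 1/7 + 9/14 + 3/14 = 1.

(1/7, 9/14, 3/14)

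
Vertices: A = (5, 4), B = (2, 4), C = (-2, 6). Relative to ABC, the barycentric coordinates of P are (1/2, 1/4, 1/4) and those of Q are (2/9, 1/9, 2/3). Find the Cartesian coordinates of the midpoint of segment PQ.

Barycentric coordinates of the midpoint are the average: (13/36, 13/72, 11/24).
Converting: (13/36)·A + (13/72)·B + (11/24)·C = (5/4, 59/12).

(5/4, 59/12)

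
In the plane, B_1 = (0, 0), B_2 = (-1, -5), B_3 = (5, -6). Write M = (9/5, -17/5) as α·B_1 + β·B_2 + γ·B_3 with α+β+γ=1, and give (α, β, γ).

Signed area of the reference triangle: [B_1B_2B_3] = ½·(0·(-5−(-6)) + (-1)·(-6−0) + 5·(0−(-5))) = ½·(0 + 6 + 25) = 31/2.
[MB_2B_3] = ½·((9/5)·(-5−(-6)) + (-1)·(-6−(-17/5)) + 5·(-17/5−(-5))) = ½·(9/5 + 13/5 + 8) = 31/5, so the B_1-coordinate is (31/5)/(31/2) = 2/5.
[B_1MB_3] = ½·(0·(-17/5−(-6)) + (9/5)·(-6−0) + 5·(0−(-17/5))) = ½·(0 − 54/5 + 17) = 31/10, so the B_2-coordinate is 1/5.
[B_1B_2M] = ½·(0·(-5−(-17/5)) + (-1)·(-17/5−0) + (9/5)·(0−(-5))) = ½·(0 + 17/5 + 9) = 31/5, so the B_3-coordinate is 2/5.
Check: 2/5 + 1/5 + 2/5 = 1.

(2/5, 1/5, 2/5)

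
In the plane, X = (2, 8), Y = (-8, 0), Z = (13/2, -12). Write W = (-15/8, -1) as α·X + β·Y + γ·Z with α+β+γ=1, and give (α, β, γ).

(1/4, 1/2, 1/4)

Signed area of the reference triangle: [XYZ] = ½·(2·(0−(-12)) + (-8)·(-12−8) + (13/2)·(8−0)) = ½·(24 + 160 + 52) = 118.
[WYZ] = ½·((-15/8)·(0−(-12)) + (-8)·(-12−(-1)) + (13/2)·(-1−0)) = ½·(-45/2 + 88 − 13/2) = 59/2, so the X-coordinate is (59/2)/118 = 1/4.
[XWZ] = ½·(2·(-1−(-12)) + (-15/8)·(-12−8) + (13/2)·(8−(-1))) = ½·(22 + 75/2 + 117/2) = 59, so the Y-coordinate is 1/2.
[XYW] = ½·(2·(0−(-1)) + (-8)·(-1−8) + (-15/8)·(8−0)) = ½·(2 + 72 − 15) = 59/2, so the Z-coordinate is 1/4.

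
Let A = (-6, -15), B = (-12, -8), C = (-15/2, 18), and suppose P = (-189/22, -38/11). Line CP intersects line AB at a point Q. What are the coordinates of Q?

Barycentric coordinates of P with respect to ABC: (4/11, 4/11, 3/11).
On side AB the C-coordinate is zero; dropping P's C-weight 3/11 and renormalizing the remaining 4/11 : 4/11 gives weights 1/2, 1/2 on A, B.
Q = (1/2)·(-6, -15) + (1/2)·(-12, -8) = (-9, -23/2).

(-9, -23/2)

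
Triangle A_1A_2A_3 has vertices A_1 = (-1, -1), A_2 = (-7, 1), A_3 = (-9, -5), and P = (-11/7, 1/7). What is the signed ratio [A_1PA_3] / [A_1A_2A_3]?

2/7

[A_1A_2A_3] = ½·((-1)·(1−(-5)) + (-7)·(-5−(-1)) + (-9)·(-1−1)) = ½·(-6 + 28 + 18) = 20.
[A_1PA_3] = ½·((-1)·(1/7−(-5)) + (-11/7)·(-5−(-1)) + (-9)·(-1−(1/7))) = ½·(-36/7 + 44/7 + 72/7) = 40/7, so the ratio is (40/7)/20 = 2/7.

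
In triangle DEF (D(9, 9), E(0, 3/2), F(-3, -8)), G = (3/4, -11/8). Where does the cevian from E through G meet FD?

Barycentric coordinates of G with respect to DEF: (1/4, 1/4, 1/2).
On side FD the E-coordinate is zero; dropping G's E-weight 1/4 and renormalizing the remaining 1/2 : 1/4 gives weights 2/3, 1/3 on F, D.
H = (2/3)·(-3, -8) + (1/3)·(9, 9) = (1, -7/3).

(1, -7/3)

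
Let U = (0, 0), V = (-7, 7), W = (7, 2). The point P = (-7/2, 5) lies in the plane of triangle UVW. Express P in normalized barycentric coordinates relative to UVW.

Signed area of the reference triangle: [UVW] = ½·(0·(7−2) + (-7)·(2−0) + 7·(0−7)) = ½·(0 − 14 − 49) = -63/2.
[PVW] = ½·((-7/2)·(7−2) + (-7)·(2−5) + 7·(5−7)) = ½·(-35/2 + 21 − 14) = -21/4, so the U-coordinate is (-21/4)/(-63/2) = 1/6.
[UPW] = ½·(0·(5−2) + (-7/2)·(2−0) + 7·(0−5)) = ½·(0 − 7 − 35) = -21, so the V-coordinate is 2/3.
[UVP] = ½·(0·(7−5) + (-7)·(5−0) + (-7/2)·(0−7)) = ½·(0 − 35 + 49/2) = -21/4, so the W-coordinate is 1/6.
Check: 1/6 + 2/3 + 1/6 = 1.

(1/6, 2/3, 1/6)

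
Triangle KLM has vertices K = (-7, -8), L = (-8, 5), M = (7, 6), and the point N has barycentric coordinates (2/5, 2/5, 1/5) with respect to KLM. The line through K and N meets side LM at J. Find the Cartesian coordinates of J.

Line KN meets LM where the K-coordinate vanishes; zeroing N's K-weight and renormalizing leaves L, M-weights 2/5 : 1/5 → (2/3, 1/3).
So J = (2/3)·L + (1/3)·M = (-3, 16/3).

(-3, 16/3)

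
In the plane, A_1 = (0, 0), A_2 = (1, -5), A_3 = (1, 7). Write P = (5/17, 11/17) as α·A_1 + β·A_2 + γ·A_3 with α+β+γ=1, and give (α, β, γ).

Signed area of the reference triangle: [A_1A_2A_3] = ½·(0·(-5−7) + 1·(7−0) + 1·(0−(-5))) = ½·(0 + 7 + 5) = 6.
[PA_2A_3] = ½·((5/17)·(-5−7) + 1·(7−(11/17)) + 1·(11/17−(-5))) = ½·(-60/17 + 108/17 + 96/17) = 72/17, so the A_1-coordinate is (72/17)/6 = 12/17.
[A_1PA_3] = ½·(0·(11/17−7) + (5/17)·(7−0) + 1·(0−(11/17))) = ½·(0 + 35/17 − 11/17) = 12/17, so the A_2-coordinate is 2/17.
[A_1A_2P] = ½·(0·(-5−(11/17)) + 1·(11/17−0) + (5/17)·(0−(-5))) = ½·(0 + 11/17 + 25/17) = 18/17, so the A_3-coordinate is 3/17.

(12/17, 2/17, 3/17)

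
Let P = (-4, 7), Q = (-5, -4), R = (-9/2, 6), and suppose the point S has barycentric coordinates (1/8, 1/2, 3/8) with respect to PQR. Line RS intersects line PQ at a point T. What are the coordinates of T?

Line RS meets PQ where the R-coordinate vanishes; zeroing S's R-weight and renormalizing leaves P, Q-weights 1/8 : 1/2 → (1/5, 4/5).
So T = (1/5)·P + (4/5)·Q = (-24/5, -9/5).

(-24/5, -9/5)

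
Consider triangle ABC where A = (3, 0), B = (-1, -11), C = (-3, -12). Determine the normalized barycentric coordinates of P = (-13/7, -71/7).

(1/7, 1/7, 5/7)

Signed area of the reference triangle: [ABC] = ½·(3·(-11−(-12)) + (-1)·(-12−0) + (-3)·(0−(-11))) = ½·(3 + 12 − 33) = -9.
[PBC] = ½·((-13/7)·(-11−(-12)) + (-1)·(-12−(-71/7)) + (-3)·(-71/7−(-11))) = ½·(-13/7 + 13/7 − 18/7) = -9/7, so the A-coordinate is (-9/7)/(-9) = 1/7.
[APC] = ½·(3·(-71/7−(-12)) + (-13/7)·(-12−0) + (-3)·(0−(-71/7))) = ½·(39/7 + 156/7 − 213/7) = -9/7, so the B-coordinate is 1/7.
[ABP] = ½·(3·(-11−(-71/7)) + (-1)·(-71/7−0) + (-13/7)·(0−(-11))) = ½·(-18/7 + 71/7 − 143/7) = -45/7, so the C-coordinate is 5/7.
Check: 1/7 + 1/7 + 5/7 = 1.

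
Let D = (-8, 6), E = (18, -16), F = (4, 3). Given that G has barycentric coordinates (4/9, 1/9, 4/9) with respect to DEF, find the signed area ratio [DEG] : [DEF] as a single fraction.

The signed ratio [DEG]/[DEF] equals the barycentric coordinate of G at vertex F, which is 4/9.

4/9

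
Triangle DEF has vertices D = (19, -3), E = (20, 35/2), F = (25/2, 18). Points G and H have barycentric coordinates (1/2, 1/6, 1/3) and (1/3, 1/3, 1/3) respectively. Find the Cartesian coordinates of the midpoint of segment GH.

(205/12, 73/8)

Barycentric coordinates of the midpoint are the average: (5/12, 1/4, 1/3).
Converting: (5/12)·D + (1/4)·E + (1/3)·F = (205/12, 73/8).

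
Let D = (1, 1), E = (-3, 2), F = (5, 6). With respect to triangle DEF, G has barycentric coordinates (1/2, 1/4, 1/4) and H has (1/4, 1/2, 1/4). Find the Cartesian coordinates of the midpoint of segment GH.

(1/2, 21/8)

Barycentric coordinates of the midpoint are the average: (3/8, 3/8, 1/4).
Converting: (3/8)·D + (3/8)·E + (1/4)·F = (1/2, 21/8).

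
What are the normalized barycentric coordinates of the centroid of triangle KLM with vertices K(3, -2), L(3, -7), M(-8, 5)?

(1/3, 1/3, 1/3)

The centroid is the average of the vertices, so each weight is 1/3.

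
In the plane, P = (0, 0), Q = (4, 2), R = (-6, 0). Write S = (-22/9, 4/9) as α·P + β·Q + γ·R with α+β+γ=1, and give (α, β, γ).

Signed area of the reference triangle: [PQR] = ½·(0·(2−0) + 4·(0−0) + (-6)·(0−2)) = ½·(0 + 0 + 12) = 6.
[SQR] = ½·((-22/9)·(2−0) + 4·(0−(4/9)) + (-6)·(4/9−2)) = ½·(-44/9 − 16/9 + 28/3) = 4/3, so the P-coordinate is (4/3)/6 = 2/9.
[PSR] = ½·(0·(4/9−0) + (-22/9)·(0−0) + (-6)·(0−(4/9))) = ½·(0 + 0 + 8/3) = 4/3, so the Q-coordinate is 2/9.
[PQS] = ½·(0·(2−(4/9)) + 4·(4/9−0) + (-22/9)·(0−2)) = ½·(0 + 16/9 + 44/9) = 10/3, so the R-coordinate is 5/9.

(2/9, 2/9, 5/9)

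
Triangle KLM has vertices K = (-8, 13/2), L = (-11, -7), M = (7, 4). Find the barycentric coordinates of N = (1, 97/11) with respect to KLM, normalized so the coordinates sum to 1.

Signed area of the reference triangle: [KLM] = ½·((-8)·(-7−4) + (-11)·(4−(13/2)) + 7·(13/2−(-7))) = ½·(88 + 55/2 + 189/2) = 105.
[NLM] = ½·(1·(-7−4) + (-11)·(4−(97/11)) + 7·(97/11−(-7))) = ½·(-11 + 53 + 1218/11) = 840/11, so the K-coordinate is (840/11)/105 = 8/11.
[KNM] = ½·((-8)·(97/11−4) + 1·(4−(13/2)) + 7·(13/2−(97/11))) = ½·(-424/11 − 5/2 − 357/22) = -315/11, so the L-coordinate is -3/11.
[KLN] = ½·((-8)·(-7−(97/11)) + (-11)·(97/11−(13/2)) + 1·(13/2−(-7))) = ½·(1392/11 − 51/2 + 27/2) = 630/11, so the M-coordinate is 6/11.

(8/11, -3/11, 6/11)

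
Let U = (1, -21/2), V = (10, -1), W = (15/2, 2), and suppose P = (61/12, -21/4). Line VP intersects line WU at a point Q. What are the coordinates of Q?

Barycentric coordinates of P with respect to UVW: (1/2, 1/3, 1/6).
On side WU the V-coordinate is zero; dropping P's V-weight 1/3 and renormalizing the remaining 1/6 : 1/2 gives weights 1/4, 3/4 on W, U.
Q = (1/4)·(15/2, 2) + (3/4)·(1, -21/2) = (21/8, -59/8).

(21/8, -59/8)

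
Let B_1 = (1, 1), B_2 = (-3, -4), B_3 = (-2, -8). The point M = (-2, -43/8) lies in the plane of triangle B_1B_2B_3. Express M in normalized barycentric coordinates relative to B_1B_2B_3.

(1/8, 3/8, 1/2)

Signed area of the reference triangle: [B_1B_2B_3] = ½·(1·(-4−(-8)) + (-3)·(-8−1) + (-2)·(1−(-4))) = ½·(4 + 27 − 10) = 21/2.
[MB_2B_3] = ½·((-2)·(-4−(-8)) + (-3)·(-8−(-43/8)) + (-2)·(-43/8−(-4))) = ½·(-8 + 63/8 + 11/4) = 21/16, so the B_1-coordinate is (21/16)/(21/2) = 1/8.
[B_1MB_3] = ½·(1·(-43/8−(-8)) + (-2)·(-8−1) + (-2)·(1−(-43/8))) = ½·(21/8 + 18 − 51/4) = 63/16, so the B_2-coordinate is 3/8.
[B_1B_2M] = ½·(1·(-4−(-43/8)) + (-3)·(-43/8−1) + (-2)·(1−(-4))) = ½·(11/8 + 153/8 − 10) = 21/4, so the B_3-coordinate is 1/2.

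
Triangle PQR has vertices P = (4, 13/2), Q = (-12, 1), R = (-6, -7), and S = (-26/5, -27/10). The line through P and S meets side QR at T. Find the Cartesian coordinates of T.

(-15/2, -5)

Barycentric coordinates of S with respect to PQR: (1/5, 1/5, 3/5).
On side QR the P-coordinate is zero; dropping S's P-weight 1/5 and renormalizing the remaining 1/5 : 3/5 gives weights 1/4, 3/4 on Q, R.
T = (1/4)·(-12, 1) + (3/4)·(-6, -7) = (-15/2, -5).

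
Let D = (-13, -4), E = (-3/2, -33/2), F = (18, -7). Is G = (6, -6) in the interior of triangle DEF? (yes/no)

yes

Barycentric coordinates of G: (267/706, 5/353, 429/706).
The three coordinates are positive, positive, positive; a point is interior exactly when all three are positive.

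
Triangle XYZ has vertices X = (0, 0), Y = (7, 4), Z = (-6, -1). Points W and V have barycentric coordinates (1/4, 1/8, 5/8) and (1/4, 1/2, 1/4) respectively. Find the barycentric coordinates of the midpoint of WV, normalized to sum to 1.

(1/4, 5/16, 7/16)

Since both coordinate triples sum to 1, the midpoint's barycentrics are the componentwise average.
(1/4+1/4)/2 = 1/4; similarly 5/16 and 7/16.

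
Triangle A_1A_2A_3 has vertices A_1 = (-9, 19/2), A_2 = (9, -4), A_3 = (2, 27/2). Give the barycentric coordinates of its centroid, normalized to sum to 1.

(1/3, 1/3, 1/3)

The centroid is the average of the vertices, so each weight is 1/3.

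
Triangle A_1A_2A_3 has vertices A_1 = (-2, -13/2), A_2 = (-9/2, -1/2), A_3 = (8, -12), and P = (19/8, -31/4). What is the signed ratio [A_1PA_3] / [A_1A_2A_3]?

[A_1A_2A_3] = ½·((-2)·(-1/2−(-12)) + (-9/2)·(-12−(-13/2)) + 8·(-13/2−(-1/2))) = ½·(-23 + 99/4 − 48) = -185/8.
[A_1PA_3] = ½·((-2)·(-31/4−(-12)) + (19/8)·(-12−(-13/2)) + 8·(-13/2−(-31/4))) = ½·(-17/2 − 209/16 + 10) = -185/32, so the ratio is (-185/32)/(-185/8) = 1/4.

1/4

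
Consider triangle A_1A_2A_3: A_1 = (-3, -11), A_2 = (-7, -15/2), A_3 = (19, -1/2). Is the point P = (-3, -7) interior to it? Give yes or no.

Barycentric coordinates of P: (15/119, 88/119, 16/119).
The three coordinates are positive, positive, positive; a point is interior exactly when all three are positive.

yes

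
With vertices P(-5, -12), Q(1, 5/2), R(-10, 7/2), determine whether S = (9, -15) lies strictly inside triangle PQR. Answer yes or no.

no

Barycentric coordinates of S: (369/331, 404/331, -442/331).
The three coordinates are positive, positive, negative; a point is interior exactly when all three are positive.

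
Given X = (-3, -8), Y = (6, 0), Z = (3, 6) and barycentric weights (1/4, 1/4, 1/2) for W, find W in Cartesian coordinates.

W = (1/4)·X + (1/4)·Y + (1/2)·Z.
x-coordinate: (1/4)·(-3) + (1/4)·6 + (1/2)·3 = 9/4.
y-coordinate: (1/4)·(-8) + (1/4)·0 + (1/2)·6 = 1.

(9/4, 1)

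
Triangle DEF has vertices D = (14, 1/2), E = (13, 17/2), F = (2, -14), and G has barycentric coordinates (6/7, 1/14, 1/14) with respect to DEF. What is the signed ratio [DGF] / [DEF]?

1/14

The signed ratio [DGF]/[DEF] equals the barycentric coordinate of G at vertex E, which is 1/14.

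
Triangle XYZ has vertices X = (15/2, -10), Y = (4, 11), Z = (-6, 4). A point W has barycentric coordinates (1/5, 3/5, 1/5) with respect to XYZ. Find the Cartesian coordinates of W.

W = (1/5)·X + (3/5)·Y + (1/5)·Z.
x-coordinate: (1/5)·(15/2) + (3/5)·4 + (1/5)·(-6) = 27/10.
y-coordinate: (1/5)·(-10) + (3/5)·11 + (1/5)·4 = 27/5.

(27/10, 27/5)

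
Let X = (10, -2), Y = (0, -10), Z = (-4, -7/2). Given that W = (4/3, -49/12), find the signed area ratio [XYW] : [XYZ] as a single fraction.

[XYZ] = ½·(10·(-10−(-7/2)) + 0·(-7/2−(-2)) + (-4)·(-2−(-10))) = ½·(-65 + 0 − 32) = -97/2.
[XYW] = ½·(10·(-10−(-49/12)) + 0·(-49/12−(-2)) + (4/3)·(-2−(-10))) = ½·(-355/6 + 0 + 32/3) = -97/4, so the ratio is (-97/4)/(-97/2) = 1/2.

1/2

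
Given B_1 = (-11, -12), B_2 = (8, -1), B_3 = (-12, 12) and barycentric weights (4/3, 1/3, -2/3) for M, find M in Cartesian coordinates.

M = (4/3)·B_1 + (1/3)·B_2 + (-2/3)·B_3.
x-coordinate: (4/3)·(-11) + (1/3)·8 + (-2/3)·(-12) = -4.
y-coordinate: (4/3)·(-12) + (1/3)·(-1) + (-2/3)·12 = -73/3.

(-4, -73/3)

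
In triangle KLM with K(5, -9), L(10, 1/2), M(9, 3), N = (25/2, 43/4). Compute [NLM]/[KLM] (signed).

[KLM] = ½·(5·(1/2−3) + 10·(3−(-9)) + 9·(-9−(1/2))) = ½·(-25/2 + 120 − 171/2) = 11.
[NLM] = ½·((25/2)·(1/2−3) + 10·(3−(43/4)) + 9·(43/4−(1/2))) = ½·(-125/4 − 155/2 + 369/4) = -33/4, so the ratio is (-33/4)/11 = -3/4.

-3/4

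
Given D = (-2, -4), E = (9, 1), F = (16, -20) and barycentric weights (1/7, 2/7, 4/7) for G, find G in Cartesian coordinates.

(80/7, -82/7)

G = (1/7)·D + (2/7)·E + (4/7)·F.
x-coordinate: (1/7)·(-2) + (2/7)·9 + (4/7)·16 = 80/7.
y-coordinate: (1/7)·(-4) + (2/7)·1 + (4/7)·(-20) = -82/7.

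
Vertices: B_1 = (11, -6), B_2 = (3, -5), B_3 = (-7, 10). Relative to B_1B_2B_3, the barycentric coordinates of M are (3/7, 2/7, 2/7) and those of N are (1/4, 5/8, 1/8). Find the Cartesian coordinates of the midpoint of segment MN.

Barycentric coordinates of the midpoint are the average: (19/56, 51/112, 23/112).
Converting: (19/56)·B_1 + (51/112)·B_2 + (23/112)·B_3 = (205/56, -253/112).

(205/56, -253/112)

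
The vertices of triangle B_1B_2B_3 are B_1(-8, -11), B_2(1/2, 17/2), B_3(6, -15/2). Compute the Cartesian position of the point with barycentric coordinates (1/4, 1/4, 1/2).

M = (1/4)·B_1 + (1/4)·B_2 + (1/2)·B_3.
x-coordinate: (1/4)·(-8) + (1/4)·(1/2) + (1/2)·6 = 9/8.
y-coordinate: (1/4)·(-11) + (1/4)·(17/2) + (1/2)·(-15/2) = -35/8.

(9/8, -35/8)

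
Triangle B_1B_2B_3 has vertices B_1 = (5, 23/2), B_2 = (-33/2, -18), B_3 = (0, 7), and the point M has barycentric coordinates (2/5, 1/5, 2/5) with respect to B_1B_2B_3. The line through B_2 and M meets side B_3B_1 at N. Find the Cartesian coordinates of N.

(5/2, 37/4)

Line B_2M meets B_3B_1 where the B_2-coordinate vanishes; zeroing M's B_2-weight and renormalizing leaves B_3, B_1-weights 2/5 : 2/5 → (1/2, 1/2).
So N = (1/2)·B_3 + (1/2)·B_1 = (5/2, 37/4).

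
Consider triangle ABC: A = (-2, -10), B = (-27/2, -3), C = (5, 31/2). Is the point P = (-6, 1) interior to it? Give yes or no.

Barycentric coordinates of P: (7/37, 716/1369, 394/1369).
The three coordinates are positive, positive, positive; a point is interior exactly when all three are positive.

yes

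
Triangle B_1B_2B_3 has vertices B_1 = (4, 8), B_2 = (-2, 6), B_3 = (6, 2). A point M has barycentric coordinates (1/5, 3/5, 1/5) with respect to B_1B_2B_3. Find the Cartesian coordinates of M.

M = (1/5)·B_1 + (3/5)·B_2 + (1/5)·B_3.
x-coordinate: (1/5)·4 + (3/5)·(-2) + (1/5)·6 = 4/5.
y-coordinate: (1/5)·8 + (3/5)·6 + (1/5)·2 = 28/5.

(4/5, 28/5)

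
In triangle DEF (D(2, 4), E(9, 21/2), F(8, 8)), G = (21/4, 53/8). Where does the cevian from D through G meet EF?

Barycentric coordinates of G with respect to DEF: (1/2, 1/4, 1/4).
On side EF the D-coordinate is zero; dropping G's D-weight 1/2 and renormalizing the remaining 1/4 : 1/4 gives weights 1/2, 1/2 on E, F.
H = (1/2)·(9, 21/2) + (1/2)·(8, 8) = (17/2, 37/4).

(17/2, 37/4)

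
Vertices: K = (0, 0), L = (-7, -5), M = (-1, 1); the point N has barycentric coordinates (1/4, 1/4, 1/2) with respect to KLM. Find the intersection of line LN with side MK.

(-2/3, 2/3)

Line LN meets MK where the L-coordinate vanishes; zeroing N's L-weight and renormalizing leaves M, K-weights 1/2 : 1/4 → (2/3, 1/3).
So J = (2/3)·M + (1/3)·K = (-2/3, 2/3).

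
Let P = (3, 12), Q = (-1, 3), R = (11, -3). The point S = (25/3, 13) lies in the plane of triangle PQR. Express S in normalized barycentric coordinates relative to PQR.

Signed area of the reference triangle: [PQR] = ½·(3·(3−(-3)) + (-1)·(-3−12) + 11·(12−3)) = ½·(18 + 15 + 99) = 66.
[SQR] = ½·((25/3)·(3−(-3)) + (-1)·(-3−13) + 11·(13−3)) = ½·(50 + 16 + 110) = 88, so the P-coordinate is 88/66 = 4/3.
[PSR] = ½·(3·(13−(-3)) + (25/3)·(-3−12) + 11·(12−13)) = ½·(48 − 125 − 11) = -44, so the Q-coordinate is -2/3.
[PQS] = ½·(3·(3−13) + (-1)·(13−12) + (25/3)·(12−3)) = ½·(-30 − 1 + 75) = 22, so the R-coordinate is 1/3.
Check: 4/3 − 2/3 + 1/3 = 1.

(4/3, -2/3, 1/3)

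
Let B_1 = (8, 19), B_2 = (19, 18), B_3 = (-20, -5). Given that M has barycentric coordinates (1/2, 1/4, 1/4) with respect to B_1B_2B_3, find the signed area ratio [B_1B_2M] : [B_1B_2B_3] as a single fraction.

The signed ratio [B_1B_2M]/[B_1B_2B_3] equals the barycentric coordinate of M at vertex B_3, which is 1/4.

1/4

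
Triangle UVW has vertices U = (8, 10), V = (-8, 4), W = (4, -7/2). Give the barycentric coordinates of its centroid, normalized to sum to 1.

The centroid is the average of the vertices, so each weight is 1/3.

(1/3, 1/3, 1/3)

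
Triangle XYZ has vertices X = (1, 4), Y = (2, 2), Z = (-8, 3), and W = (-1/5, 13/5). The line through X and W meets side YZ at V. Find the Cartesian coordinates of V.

(-1/2, 9/4)

Barycentric coordinates of W with respect to XYZ: (1/5, 3/5, 1/5).
On side YZ the X-coordinate is zero; dropping W's X-weight 1/5 and renormalizing the remaining 3/5 : 1/5 gives weights 3/4, 1/4 on Y, Z.
V = (3/4)·(2, 2) + (1/4)·(-8, 3) = (-1/2, 9/4).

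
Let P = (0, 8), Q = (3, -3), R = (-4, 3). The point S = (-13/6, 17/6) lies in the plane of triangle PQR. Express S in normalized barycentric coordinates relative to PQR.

Signed area of the reference triangle: [PQR] = ½·(0·(-3−3) + 3·(3−8) + (-4)·(8−(-3))) = ½·(0 − 15 − 44) = -59/2.
[SQR] = ½·((-13/6)·(-3−3) + 3·(3−(17/6)) + (-4)·(17/6−(-3))) = ½·(13 + 1/2 − 70/3) = -59/12, so the P-coordinate is (-59/12)/(-59/2) = 1/6.
[PSR] = ½·(0·(17/6−3) + (-13/6)·(3−8) + (-4)·(8−(17/6))) = ½·(0 + 65/6 − 62/3) = -59/12, so the Q-coordinate is 1/6.
[PQS] = ½·(0·(-3−(17/6)) + 3·(17/6−8) + (-13/6)·(8−(-3))) = ½·(0 − 31/2 − 143/6) = -59/3, so the R-coordinate is 2/3.
Check: 1/6 + 1/6 + 2/3 = 1.

(1/6, 1/6, 2/3)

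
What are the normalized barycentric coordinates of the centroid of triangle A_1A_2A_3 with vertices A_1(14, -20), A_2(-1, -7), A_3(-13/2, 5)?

The centroid is the average of the vertices, so each weight is 1/3.

(1/3, 1/3, 1/3)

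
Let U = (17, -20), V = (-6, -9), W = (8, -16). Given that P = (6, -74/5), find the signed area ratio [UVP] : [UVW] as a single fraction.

[UVW] = ½·(17·(-9−(-16)) + (-6)·(-16−(-20)) + 8·(-20−(-9))) = ½·(119 − 24 − 88) = 7/2.
[UVP] = ½·(17·(-9−(-74/5)) + (-6)·(-74/5−(-20)) + 6·(-20−(-9))) = ½·(493/5 − 156/5 − 66) = 7/10, so the ratio is (7/10)/(7/2) = 1/5.

1/5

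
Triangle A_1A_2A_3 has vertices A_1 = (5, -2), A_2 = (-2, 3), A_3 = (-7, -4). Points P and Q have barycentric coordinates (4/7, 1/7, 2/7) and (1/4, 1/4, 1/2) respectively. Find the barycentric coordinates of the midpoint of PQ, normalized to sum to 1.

Since both coordinate triples sum to 1, the midpoint's barycentrics are the componentwise average.
(4/7+1/4)/2 = 23/56; similarly 11/56 and 11/28.

(23/56, 11/56, 11/28)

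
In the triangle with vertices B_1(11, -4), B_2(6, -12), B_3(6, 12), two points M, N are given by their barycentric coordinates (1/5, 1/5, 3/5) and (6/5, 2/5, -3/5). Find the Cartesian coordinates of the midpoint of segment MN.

(19/2, -32/5)

Barycentric coordinates of the midpoint are the average: (7/10, 3/10, 0).
Converting: (7/10)·B_1 + (3/10)·B_2 + 0·B_3 = (19/2, -32/5).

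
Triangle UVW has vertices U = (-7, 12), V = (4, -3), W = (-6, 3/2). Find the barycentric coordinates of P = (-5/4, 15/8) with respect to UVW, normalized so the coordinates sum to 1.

(1/4, 1/2, 1/4)

Signed area of the reference triangle: [UVW] = ½·((-7)·(-3−(3/2)) + 4·(3/2−12) + (-6)·(12−(-3))) = ½·(63/2 − 42 − 90) = -201/4.
[PVW] = ½·((-5/4)·(-3−(3/2)) + 4·(3/2−(15/8)) + (-6)·(15/8−(-3))) = ½·(45/8 − 3/2 − 117/4) = -201/16, so the U-coordinate is (-201/16)/(-201/4) = 1/4.
[UPW] = ½·((-7)·(15/8−(3/2)) + (-5/4)·(3/2−12) + (-6)·(12−(15/8))) = ½·(-21/8 + 105/8 − 243/4) = -201/8, so the V-coordinate is 1/2.
[UVP] = ½·((-7)·(-3−(15/8)) + 4·(15/8−12) + (-5/4)·(12−(-3))) = ½·(273/8 − 81/2 − 75/4) = -201/16, so the W-coordinate is 1/4.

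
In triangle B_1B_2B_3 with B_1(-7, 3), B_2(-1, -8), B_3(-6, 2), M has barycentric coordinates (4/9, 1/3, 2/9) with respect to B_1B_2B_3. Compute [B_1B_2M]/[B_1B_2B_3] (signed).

The signed ratio [B_1B_2M]/[B_1B_2B_3] equals the barycentric coordinate of M at vertex B_3, which is 2/9.

2/9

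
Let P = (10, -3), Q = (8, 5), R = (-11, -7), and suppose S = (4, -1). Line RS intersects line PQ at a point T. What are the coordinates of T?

(9, 1)

Barycentric coordinates of S with respect to PQR: (3/8, 3/8, 1/4).
On side PQ the R-coordinate is zero; dropping S's R-weight 1/4 and renormalizing the remaining 3/8 : 3/8 gives weights 1/2, 1/2 on P, Q.
T = (1/2)·(10, -3) + (1/2)·(8, 5) = (9, 1).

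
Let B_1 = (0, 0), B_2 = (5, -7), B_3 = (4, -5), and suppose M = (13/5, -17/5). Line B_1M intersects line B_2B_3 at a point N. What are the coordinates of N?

Barycentric coordinates of M with respect to B_1B_2B_3: (2/5, 1/5, 2/5).
On side B_2B_3 the B_1-coordinate is zero; dropping M's B_1-weight 2/5 and renormalizing the remaining 1/5 : 2/5 gives weights 1/3, 2/3 on B_2, B_3.
N = (1/3)·(5, -7) + (2/3)·(4, -5) = (13/3, -17/3).

(13/3, -17/3)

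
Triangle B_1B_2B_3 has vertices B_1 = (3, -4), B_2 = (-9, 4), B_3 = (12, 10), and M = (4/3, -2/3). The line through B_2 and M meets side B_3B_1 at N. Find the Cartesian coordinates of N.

Barycentric coordinates of M with respect to B_1B_2B_3: (2/3, 2/9, 1/9).
On side B_3B_1 the B_2-coordinate is zero; dropping M's B_2-weight 2/9 and renormalizing the remaining 1/9 : 2/3 gives weights 1/7, 6/7 on B_3, B_1.
N = (1/7)·(12, 10) + (6/7)·(3, -4) = (30/7, -2).

(30/7, -2)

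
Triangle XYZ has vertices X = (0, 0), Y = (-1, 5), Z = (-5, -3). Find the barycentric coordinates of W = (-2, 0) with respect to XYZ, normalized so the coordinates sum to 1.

(3/7, 3/14, 5/14)

Signed area of the reference triangle: [XYZ] = ½·(0·(5−(-3)) + (-1)·(-3−0) + (-5)·(0−5)) = ½·(0 + 3 + 25) = 14.
[WYZ] = ½·((-2)·(5−(-3)) + (-1)·(-3−0) + (-5)·(0−5)) = ½·(-16 + 3 + 25) = 6, so the X-coordinate is 6/14 = 3/7.
[XWZ] = ½·(0·(0−(-3)) + (-2)·(-3−0) + (-5)·(0−0)) = ½·(0 + 6 + 0) = 3, so the Y-coordinate is 3/14.
[XYW] = ½·(0·(5−0) + (-1)·(0−0) + (-2)·(0−5)) = ½·(0 + 0 + 10) = 5, so the Z-coordinate is 5/14.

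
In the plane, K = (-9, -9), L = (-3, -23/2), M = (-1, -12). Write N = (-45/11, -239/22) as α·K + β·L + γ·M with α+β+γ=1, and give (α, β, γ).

Signed area of the reference triangle: [KLM] = ½·((-9)·(-23/2−(-12)) + (-3)·(-12−(-9)) + (-1)·(-9−(-23/2))) = ½·(-9/2 + 9 − 5/2) = 1.
[NLM] = ½·((-45/11)·(-23/2−(-12)) + (-3)·(-12−(-239/22)) + (-1)·(-239/22−(-23/2))) = ½·(-45/22 + 75/22 − 7/11) = 4/11, so the K-coordinate is (4/11)/1 = 4/11.
[KNM] = ½·((-9)·(-239/22−(-12)) + (-45/11)·(-12−(-9)) + (-1)·(-9−(-239/22))) = ½·(-225/22 + 135/11 − 41/22) = 1/11, so the L-coordinate is 1/11.
[KLN] = ½·((-9)·(-23/2−(-239/22)) + (-3)·(-239/22−(-9)) + (-45/11)·(-9−(-23/2))) = ½·(63/11 + 123/22 − 225/22) = 6/11, so the M-coordinate is 6/11.
Check: 4/11 + 1/11 + 6/11 = 1.

(4/11, 1/11, 6/11)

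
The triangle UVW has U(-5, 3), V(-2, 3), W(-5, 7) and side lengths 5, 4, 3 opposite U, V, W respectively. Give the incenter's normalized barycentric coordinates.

The incenter has barycentric coordinates proportional to the opposite side lengths: (5 : 4 : 3).
Normalizing by 5+4+3 = 12 gives (5/12, 1/3, 1/4).

(5/12, 1/3, 1/4)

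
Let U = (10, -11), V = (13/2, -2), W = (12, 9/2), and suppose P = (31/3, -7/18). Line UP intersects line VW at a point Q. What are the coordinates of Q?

Barycentric coordinates of P with respect to UVW: (2/9, 2/9, 5/9).
On side VW the U-coordinate is zero; dropping P's U-weight 2/9 and renormalizing the remaining 2/9 : 5/9 gives weights 2/7, 5/7 on V, W.
Q = (2/7)·(13/2, -2) + (5/7)·(12, 9/2) = (73/7, 37/14).

(73/7, 37/14)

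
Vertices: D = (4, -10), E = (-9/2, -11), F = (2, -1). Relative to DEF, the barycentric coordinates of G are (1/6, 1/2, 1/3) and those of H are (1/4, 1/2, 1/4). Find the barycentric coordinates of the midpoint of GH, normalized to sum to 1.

Since both coordinate triples sum to 1, the midpoint's barycentrics are the componentwise average.
(1/6+1/4)/2 = 5/24; similarly 1/2 and 7/24.

(5/24, 1/2, 7/24)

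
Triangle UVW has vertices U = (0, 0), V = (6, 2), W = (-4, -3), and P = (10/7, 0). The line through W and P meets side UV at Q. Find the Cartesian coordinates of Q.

(18/5, 6/5)

Barycentric coordinates of P with respect to UVW: (2/7, 3/7, 2/7).
On side UV the W-coordinate is zero; dropping P's W-weight 2/7 and renormalizing the remaining 2/7 : 3/7 gives weights 2/5, 3/5 on U, V.
Q = (2/5)·(0, 0) + (3/5)·(6, 2) = (18/5, 6/5).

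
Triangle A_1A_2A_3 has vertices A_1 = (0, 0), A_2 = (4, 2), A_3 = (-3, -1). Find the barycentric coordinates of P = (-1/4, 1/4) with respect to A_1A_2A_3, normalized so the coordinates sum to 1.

Signed area of the reference triangle: [A_1A_2A_3] = ½·(0·(2−(-1)) + 4·(-1−0) + (-3)·(0−2)) = ½·(0 − 4 + 6) = 1.
[PA_2A_3] = ½·((-1/4)·(2−(-1)) + 4·(-1−(1/4)) + (-3)·(1/4−2)) = ½·(-3/4 − 5 + 21/4) = -1/4, so the A_1-coordinate is (-1/4)/1 = -1/4.
[A_1PA_3] = ½·(0·(1/4−(-1)) + (-1/4)·(-1−0) + (-3)·(0−(1/4))) = ½·(0 + 1/4 + 3/4) = 1/2, so the A_2-coordinate is 1/2.
[A_1A_2P] = ½·(0·(2−(1/4)) + 4·(1/4−0) + (-1/4)·(0−2)) = ½·(0 + 1 + 1/2) = 3/4, so the A_3-coordinate is 3/4.

(-1/4, 1/2, 3/4)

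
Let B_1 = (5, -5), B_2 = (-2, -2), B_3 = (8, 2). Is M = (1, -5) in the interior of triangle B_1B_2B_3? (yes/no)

no

Barycentric coordinates of M: (21/29, 14/29, -6/29).
The three coordinates are positive, positive, negative; a point is interior exactly when all three are positive.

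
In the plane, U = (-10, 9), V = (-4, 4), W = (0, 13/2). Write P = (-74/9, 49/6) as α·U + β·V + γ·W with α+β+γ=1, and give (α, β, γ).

(7/9, 1/9, 1/9)

Signed area of the reference triangle: [UVW] = ½·((-10)·(4−(13/2)) + (-4)·(13/2−9) + 0·(9−4)) = ½·(25 + 10 + 0) = 35/2.
[PVW] = ½·((-74/9)·(4−(13/2)) + (-4)·(13/2−(49/6)) + 0·(49/6−4)) = ½·(185/9 + 20/3 + 0) = 245/18, so the U-coordinate is (245/18)/(35/2) = 7/9.
[UPW] = ½·((-10)·(49/6−(13/2)) + (-74/9)·(13/2−9) + 0·(9−(49/6))) = ½·(-50/3 + 185/9 + 0) = 35/18, so the V-coordinate is 1/9.
[UVP] = ½·((-10)·(4−(49/6)) + (-4)·(49/6−9) + (-74/9)·(9−4)) = ½·(125/3 + 10/3 − 370/9) = 35/18, so the W-coordinate is 1/9.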